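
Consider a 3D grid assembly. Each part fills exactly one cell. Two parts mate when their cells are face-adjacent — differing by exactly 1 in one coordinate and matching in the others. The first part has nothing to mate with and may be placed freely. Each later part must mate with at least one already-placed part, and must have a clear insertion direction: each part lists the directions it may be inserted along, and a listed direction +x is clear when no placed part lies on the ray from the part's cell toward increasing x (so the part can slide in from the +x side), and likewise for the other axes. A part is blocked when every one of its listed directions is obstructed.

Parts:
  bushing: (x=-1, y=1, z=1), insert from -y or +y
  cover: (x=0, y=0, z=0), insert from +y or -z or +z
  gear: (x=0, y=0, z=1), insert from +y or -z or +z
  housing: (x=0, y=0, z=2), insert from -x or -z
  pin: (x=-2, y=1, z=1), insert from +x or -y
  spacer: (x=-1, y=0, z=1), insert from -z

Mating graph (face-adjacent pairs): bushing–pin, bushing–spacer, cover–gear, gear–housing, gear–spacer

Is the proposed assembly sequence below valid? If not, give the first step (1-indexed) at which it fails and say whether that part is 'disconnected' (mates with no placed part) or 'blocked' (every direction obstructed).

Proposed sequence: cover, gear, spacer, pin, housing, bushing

Invalid at step 4 (disconnected)

1. cover@(0, 0, 0) [+y clear] — {cover}
2. gear@(0, 0, 1) [+y clear] — {cover, gear}
3. spacer@(-1, 0, 1) [-z clear] — {cover, gear, spacer}
4. pin@(-2, 1, 1) — no placed neighbour ⇒ disconnected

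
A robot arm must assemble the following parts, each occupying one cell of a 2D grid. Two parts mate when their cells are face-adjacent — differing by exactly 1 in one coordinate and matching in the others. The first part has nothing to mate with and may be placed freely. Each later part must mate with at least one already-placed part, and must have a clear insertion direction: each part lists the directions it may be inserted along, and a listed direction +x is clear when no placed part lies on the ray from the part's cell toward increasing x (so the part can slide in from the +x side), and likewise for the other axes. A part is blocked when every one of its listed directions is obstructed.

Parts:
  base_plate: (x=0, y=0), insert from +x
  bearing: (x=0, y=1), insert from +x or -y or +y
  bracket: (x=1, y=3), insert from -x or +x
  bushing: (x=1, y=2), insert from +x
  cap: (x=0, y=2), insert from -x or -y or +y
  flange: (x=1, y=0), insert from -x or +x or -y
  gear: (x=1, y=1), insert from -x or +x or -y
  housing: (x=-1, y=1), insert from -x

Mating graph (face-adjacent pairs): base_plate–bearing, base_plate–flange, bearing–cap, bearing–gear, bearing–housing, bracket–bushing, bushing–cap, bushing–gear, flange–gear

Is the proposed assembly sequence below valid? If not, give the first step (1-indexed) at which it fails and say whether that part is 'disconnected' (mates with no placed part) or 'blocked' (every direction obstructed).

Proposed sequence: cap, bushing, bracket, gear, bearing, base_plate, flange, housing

1. cap@(0, 2) [-x clear] — {cap}
2. bushing@(1, 2) [+x clear] — {bushing, cap}
3. bracket@(1, 3) [-x clear] — {bracket, bushing, cap}
4. gear@(1, 1) [-x clear] — {bracket, bushing, cap, gear}
5. bearing@(0, 1) [-y clear] — {bearing, bracket, bushing, cap, gear}
6. base_plate@(0, 0) [+x clear] — {base_plate, bearing, bracket, bushing, cap, gear}
7. flange@(1, 0) [+x clear] — {base_plate, bearing, bracket, bushing, cap, flange, gear}
8. housing@(-1, 1) [-x clear] — {base_plate, bearing, bracket, bushing, cap, flange, gear, housing}

Valid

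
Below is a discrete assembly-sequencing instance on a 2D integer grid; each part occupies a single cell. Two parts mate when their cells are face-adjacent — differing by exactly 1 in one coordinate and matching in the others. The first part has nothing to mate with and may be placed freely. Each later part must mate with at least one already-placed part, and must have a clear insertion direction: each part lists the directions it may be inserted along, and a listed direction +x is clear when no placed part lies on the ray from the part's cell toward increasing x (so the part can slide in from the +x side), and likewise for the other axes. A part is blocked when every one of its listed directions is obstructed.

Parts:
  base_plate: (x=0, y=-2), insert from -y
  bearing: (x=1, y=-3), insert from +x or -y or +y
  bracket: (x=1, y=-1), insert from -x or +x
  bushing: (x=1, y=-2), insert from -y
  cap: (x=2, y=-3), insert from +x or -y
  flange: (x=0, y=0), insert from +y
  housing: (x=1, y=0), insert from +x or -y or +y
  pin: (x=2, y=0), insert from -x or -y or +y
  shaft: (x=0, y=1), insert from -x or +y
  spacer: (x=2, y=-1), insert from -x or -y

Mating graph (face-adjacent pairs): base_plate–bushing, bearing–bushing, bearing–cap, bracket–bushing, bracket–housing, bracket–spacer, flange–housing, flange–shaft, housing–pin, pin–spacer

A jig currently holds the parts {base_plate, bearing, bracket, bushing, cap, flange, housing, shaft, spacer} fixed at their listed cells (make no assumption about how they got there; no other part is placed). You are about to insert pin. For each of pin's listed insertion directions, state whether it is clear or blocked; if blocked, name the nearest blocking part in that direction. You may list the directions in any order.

+y: clear; -x: blocked by housing; -y: blocked by spacer

-x: nearest on ray is housing@(1, 0) ⇒ blocked
-y: nearest on ray is spacer@(2, -1) ⇒ blocked
+y: ray from pin(2, 0) has no placed part ⇒ clear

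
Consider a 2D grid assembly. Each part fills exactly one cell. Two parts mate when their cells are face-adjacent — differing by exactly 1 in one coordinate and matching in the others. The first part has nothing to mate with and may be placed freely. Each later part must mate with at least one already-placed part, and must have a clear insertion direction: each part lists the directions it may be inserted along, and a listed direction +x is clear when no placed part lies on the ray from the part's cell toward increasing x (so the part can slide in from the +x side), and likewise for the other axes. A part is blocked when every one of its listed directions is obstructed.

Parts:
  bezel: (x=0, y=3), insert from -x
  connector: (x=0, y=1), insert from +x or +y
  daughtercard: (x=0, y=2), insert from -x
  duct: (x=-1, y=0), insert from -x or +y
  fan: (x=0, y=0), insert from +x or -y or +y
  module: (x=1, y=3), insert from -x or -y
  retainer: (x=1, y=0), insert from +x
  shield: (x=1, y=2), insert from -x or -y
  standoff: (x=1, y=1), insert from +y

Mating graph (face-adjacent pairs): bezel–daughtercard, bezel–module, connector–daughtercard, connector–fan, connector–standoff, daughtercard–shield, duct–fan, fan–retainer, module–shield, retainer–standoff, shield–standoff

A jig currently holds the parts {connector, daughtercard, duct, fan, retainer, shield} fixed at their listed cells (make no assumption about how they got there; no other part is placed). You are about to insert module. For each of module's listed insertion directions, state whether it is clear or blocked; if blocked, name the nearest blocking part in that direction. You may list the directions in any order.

-x: clear; -y: blocked by shield

-x: ray from module(1, 3) has no placed part ⇒ clear
-y: nearest on ray is shield@(1, 2) ⇒ blocked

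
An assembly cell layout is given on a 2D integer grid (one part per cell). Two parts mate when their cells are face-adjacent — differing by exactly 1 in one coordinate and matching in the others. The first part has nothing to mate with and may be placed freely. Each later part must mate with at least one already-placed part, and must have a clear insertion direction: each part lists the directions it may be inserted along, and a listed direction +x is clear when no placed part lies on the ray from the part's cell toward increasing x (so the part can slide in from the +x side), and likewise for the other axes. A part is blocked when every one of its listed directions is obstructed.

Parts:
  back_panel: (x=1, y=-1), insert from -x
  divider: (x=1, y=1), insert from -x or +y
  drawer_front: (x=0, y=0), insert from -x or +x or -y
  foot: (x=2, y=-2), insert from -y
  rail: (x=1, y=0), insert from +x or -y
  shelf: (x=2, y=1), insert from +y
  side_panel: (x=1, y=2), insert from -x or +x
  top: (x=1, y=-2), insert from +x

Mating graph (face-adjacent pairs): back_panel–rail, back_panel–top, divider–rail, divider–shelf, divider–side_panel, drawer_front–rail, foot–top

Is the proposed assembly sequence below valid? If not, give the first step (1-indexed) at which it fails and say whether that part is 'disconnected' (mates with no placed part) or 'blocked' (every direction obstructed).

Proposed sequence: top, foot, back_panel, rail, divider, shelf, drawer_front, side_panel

Valid

1. top@(1, -2) [+x clear] — {top}
2. foot@(2, -2) [-y clear] — {foot, top}
3. back_panel@(1, -1) [-x clear] — {back_panel, foot, top}
4. rail@(1, 0) [+x clear] — {back_panel, foot, rail, top}
5. divider@(1, 1) [-x clear] — {back_panel, divider, foot, rail, top}
6. shelf@(2, 1) [+y clear] — {back_panel, divider, foot, rail, shelf, top}
7. drawer_front@(0, 0) [-x clear] — {back_panel, divider, drawer_front, foot, rail, shelf, top}
8. side_panel@(1, 2) [-x clear] — {back_panel, divider, drawer_front, foot, rail, shelf, side_panel, top}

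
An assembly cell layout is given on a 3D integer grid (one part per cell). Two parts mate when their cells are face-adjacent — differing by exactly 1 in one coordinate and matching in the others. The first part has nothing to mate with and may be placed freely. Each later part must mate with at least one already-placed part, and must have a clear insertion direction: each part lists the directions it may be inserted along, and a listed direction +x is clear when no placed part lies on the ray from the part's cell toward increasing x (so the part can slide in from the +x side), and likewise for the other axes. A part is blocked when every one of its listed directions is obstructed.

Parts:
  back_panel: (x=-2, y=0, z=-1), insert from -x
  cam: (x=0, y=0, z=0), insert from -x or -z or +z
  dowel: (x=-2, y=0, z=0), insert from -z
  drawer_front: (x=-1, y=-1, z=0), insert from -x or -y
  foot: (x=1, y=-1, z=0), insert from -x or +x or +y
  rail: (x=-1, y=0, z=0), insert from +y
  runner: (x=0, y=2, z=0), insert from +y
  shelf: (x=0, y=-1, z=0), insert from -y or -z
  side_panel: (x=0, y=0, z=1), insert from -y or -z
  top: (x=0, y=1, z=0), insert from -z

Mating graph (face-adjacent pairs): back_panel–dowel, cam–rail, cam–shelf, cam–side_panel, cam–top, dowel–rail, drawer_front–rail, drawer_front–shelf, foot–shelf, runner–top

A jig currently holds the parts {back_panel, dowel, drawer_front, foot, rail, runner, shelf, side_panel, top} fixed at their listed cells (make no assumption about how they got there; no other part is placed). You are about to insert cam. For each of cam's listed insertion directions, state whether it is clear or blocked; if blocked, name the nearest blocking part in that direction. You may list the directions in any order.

+z: blocked by side_panel; -x: blocked by rail; -z: clear

-x: nearest on ray is rail@(-1, 0, 0) ⇒ blocked
-z: ray from cam(0, 0, 0) has no placed part ⇒ clear
+z: nearest on ray is side_panel@(0, 0, 1) ⇒ blocked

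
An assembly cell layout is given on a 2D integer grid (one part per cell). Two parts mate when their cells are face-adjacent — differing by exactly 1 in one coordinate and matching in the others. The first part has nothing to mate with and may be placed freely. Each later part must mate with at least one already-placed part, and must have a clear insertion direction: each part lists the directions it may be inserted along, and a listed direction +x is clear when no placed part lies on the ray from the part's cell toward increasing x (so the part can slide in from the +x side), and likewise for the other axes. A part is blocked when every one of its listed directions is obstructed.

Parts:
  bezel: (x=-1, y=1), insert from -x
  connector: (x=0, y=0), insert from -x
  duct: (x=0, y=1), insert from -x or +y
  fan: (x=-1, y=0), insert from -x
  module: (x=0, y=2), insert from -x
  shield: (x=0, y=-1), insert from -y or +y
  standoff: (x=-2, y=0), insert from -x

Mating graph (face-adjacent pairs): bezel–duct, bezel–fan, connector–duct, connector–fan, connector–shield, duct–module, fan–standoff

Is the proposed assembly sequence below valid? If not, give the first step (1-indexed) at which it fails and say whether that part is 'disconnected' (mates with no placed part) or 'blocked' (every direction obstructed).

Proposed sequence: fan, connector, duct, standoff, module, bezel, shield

Invalid at step 2 (blocked)

1. fan@(-1, 0) [-x clear] — {fan}
2. connector@(0, 0) — -x all obstructed ⇒ blocked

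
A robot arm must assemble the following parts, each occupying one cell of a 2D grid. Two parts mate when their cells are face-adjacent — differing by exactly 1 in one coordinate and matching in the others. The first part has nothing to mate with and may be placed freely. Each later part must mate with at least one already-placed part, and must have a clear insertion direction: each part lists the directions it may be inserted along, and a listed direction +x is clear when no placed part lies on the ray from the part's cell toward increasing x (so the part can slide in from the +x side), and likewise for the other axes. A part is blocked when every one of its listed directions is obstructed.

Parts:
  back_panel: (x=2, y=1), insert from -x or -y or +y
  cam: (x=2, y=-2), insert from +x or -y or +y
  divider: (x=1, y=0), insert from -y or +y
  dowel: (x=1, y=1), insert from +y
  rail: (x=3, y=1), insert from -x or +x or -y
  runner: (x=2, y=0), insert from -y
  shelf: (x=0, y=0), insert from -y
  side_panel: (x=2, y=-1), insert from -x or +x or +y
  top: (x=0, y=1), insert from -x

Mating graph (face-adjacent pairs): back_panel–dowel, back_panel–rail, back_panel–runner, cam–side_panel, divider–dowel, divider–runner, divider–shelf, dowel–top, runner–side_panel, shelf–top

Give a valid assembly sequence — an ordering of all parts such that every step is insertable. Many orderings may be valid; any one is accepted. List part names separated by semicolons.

rail; back_panel; dowel; divider; shelf; runner; side_panel; cam; top

1. rail@(3, 1) [-x clear] — {rail}
2. back_panel@(2, 1) [-x clear] — {back_panel, rail}
3. dowel@(1, 1) [+y clear] — {back_panel, dowel, rail}
4. divider@(1, 0) [-y clear] — {back_panel, divider, dowel, rail}
5. shelf@(0, 0) [-y clear] — {back_panel, divider, dowel, rail, shelf}
6. runner@(2, 0) [-y clear] — {back_panel, divider, dowel, rail, runner, shelf}
7. side_panel@(2, -1) [-x clear] — {back_panel, divider, dowel, rail, runner, shelf, side_panel}
8. cam@(2, -2) [+x clear] — {back_panel, cam, divider, dowel, rail, runner, shelf, side_panel}
9. top@(0, 1) [-x clear] — {back_panel, cam, divider, dowel, rail, runner, shelf, side_panel, top}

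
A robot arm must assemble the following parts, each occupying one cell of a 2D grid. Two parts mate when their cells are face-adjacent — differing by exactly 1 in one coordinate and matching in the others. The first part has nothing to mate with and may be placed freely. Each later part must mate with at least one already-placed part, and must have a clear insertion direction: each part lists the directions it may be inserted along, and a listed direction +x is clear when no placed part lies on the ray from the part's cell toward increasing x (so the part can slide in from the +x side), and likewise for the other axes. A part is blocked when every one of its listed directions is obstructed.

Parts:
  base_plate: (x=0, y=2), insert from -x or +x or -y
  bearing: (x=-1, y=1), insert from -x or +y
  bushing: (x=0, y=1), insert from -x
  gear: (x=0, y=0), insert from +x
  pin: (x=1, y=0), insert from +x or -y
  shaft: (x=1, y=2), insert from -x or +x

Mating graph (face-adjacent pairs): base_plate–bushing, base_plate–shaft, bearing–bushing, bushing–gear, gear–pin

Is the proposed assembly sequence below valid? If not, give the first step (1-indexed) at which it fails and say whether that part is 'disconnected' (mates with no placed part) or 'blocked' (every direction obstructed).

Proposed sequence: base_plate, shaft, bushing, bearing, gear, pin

Valid

1. base_plate@(0, 2) [-x clear] — {base_plate}
2. shaft@(1, 2) [+x clear] — {base_plate, shaft}
3. bushing@(0, 1) [-x clear] — {base_plate, bushing, shaft}
4. bearing@(-1, 1) [-x clear] — {base_plate, bearing, bushing, shaft}
5. gear@(0, 0) [+x clear] — {base_plate, bearing, bushing, gear, shaft}
6. pin@(1, 0) [+x clear] — {base_plate, bearing, bushing, gear, pin, shaft}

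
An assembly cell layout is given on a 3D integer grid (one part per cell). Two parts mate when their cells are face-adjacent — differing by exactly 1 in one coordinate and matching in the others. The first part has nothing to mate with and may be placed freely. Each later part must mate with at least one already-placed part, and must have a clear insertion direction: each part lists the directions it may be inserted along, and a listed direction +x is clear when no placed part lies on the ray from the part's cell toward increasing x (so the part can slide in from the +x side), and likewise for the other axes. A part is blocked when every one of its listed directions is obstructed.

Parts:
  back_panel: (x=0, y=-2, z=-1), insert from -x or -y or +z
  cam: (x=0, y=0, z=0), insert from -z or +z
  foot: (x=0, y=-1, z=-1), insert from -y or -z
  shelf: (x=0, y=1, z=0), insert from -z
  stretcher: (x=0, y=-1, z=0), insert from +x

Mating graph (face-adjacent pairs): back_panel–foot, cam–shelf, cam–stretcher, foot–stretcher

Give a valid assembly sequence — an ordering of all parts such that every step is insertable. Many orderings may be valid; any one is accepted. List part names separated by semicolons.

cam; shelf; stretcher; foot; back_panel

1. cam@(0, 0, 0) [-z clear] — {cam}
2. shelf@(0, 1, 0) [-z clear] — {cam, shelf}
3. stretcher@(0, -1, 0) [+x clear] — {cam, shelf, stretcher}
4. foot@(0, -1, -1) [-y clear] — {cam, foot, shelf, stretcher}
5. back_panel@(0, -2, -1) [-x clear] — {back_panel, cam, foot, shelf, stretcher}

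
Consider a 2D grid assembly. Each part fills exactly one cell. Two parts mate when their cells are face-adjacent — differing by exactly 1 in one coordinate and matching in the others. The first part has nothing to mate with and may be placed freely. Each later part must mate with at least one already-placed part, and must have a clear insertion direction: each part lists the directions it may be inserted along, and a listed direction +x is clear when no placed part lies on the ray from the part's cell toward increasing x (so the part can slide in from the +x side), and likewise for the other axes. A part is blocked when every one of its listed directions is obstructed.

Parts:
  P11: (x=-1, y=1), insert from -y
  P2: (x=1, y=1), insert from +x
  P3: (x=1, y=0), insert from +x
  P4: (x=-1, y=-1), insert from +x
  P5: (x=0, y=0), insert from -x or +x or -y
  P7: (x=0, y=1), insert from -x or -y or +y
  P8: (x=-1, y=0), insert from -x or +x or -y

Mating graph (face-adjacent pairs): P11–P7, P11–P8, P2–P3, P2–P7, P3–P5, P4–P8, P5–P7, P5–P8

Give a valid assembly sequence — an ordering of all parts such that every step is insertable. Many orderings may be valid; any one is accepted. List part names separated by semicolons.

P5; P3; P2; P7; P11; P8; P4

1. P5@(0, 0) [-x clear] — {P5}
2. P3@(1, 0) [+x clear] — {P3, P5}
3. P2@(1, 1) [+x clear] — {P2, P3, P5}
4. P7@(0, 1) [-x clear] — {P2, P3, P5, P7}
5. P11@(-1, 1) [-y clear] — {P11, P2, P3, P5, P7}
6. P8@(-1, 0) [-x clear] — {P11, P2, P3, P5, P7, P8}
7. P4@(-1, -1) [+x clear] — {P11, P2, P3, P4, P5, P7, P8}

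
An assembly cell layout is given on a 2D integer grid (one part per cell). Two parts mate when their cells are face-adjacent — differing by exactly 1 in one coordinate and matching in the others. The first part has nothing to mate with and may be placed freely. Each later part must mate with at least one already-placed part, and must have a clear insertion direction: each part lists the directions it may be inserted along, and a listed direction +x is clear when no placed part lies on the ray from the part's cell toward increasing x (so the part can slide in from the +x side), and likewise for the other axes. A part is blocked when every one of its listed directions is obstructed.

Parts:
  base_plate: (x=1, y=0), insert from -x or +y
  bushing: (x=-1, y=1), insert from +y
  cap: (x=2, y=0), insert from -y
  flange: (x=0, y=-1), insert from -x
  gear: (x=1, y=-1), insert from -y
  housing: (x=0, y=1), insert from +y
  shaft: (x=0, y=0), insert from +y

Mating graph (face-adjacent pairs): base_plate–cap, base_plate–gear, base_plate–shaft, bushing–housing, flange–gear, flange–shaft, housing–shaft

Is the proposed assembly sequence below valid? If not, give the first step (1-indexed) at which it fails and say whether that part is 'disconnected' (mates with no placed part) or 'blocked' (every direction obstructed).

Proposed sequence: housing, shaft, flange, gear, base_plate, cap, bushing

Invalid at step 2 (blocked)

1. housing@(0, 1) [+y clear] — {housing}
2. shaft@(0, 0) — +y all obstructed ⇒ blocked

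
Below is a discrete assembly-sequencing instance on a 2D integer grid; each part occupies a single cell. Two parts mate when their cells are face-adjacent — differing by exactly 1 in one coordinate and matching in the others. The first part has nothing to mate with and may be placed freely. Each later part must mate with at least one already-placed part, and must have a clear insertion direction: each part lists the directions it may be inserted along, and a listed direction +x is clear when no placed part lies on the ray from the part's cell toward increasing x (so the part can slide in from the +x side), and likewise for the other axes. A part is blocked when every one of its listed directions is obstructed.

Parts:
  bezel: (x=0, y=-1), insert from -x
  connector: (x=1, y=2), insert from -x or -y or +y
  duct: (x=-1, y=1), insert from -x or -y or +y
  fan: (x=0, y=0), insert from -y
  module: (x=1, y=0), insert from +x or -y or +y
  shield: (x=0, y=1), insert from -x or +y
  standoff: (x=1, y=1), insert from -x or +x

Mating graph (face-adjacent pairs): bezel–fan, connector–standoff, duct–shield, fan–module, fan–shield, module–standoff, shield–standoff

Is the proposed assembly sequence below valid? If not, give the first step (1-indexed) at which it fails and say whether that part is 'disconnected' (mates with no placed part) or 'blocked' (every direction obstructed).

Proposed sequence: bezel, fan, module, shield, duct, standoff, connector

1. bezel@(0, -1) [-x clear] — {bezel}
2. fan@(0, 0) — -y all obstructed ⇒ blocked

Invalid at step 2 (blocked)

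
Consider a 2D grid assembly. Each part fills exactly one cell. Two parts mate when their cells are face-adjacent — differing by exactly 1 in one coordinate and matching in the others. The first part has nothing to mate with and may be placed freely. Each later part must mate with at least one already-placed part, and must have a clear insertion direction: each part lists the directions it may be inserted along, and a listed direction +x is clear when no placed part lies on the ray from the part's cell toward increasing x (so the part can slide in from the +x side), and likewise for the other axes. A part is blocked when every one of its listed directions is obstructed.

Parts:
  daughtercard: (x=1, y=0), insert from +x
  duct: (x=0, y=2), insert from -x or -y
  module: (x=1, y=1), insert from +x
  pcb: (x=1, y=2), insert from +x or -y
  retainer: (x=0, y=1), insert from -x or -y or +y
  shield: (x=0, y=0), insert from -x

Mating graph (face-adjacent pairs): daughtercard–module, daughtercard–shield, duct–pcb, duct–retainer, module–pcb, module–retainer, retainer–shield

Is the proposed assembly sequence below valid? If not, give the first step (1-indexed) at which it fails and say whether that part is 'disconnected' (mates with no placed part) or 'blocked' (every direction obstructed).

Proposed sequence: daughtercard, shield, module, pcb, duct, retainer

Valid

1. daughtercard@(1, 0) [+x clear] — {daughtercard}
2. shield@(0, 0) [-x clear] — {daughtercard, shield}
3. module@(1, 1) [+x clear] — {daughtercard, module, shield}
4. pcb@(1, 2) [+x clear] — {daughtercard, module, pcb, shield}
5. duct@(0, 2) [-x clear] — {daughtercard, duct, module, pcb, shield}
6. retainer@(0, 1) [-x clear] — {daughtercard, duct, module, pcb, retainer, shield}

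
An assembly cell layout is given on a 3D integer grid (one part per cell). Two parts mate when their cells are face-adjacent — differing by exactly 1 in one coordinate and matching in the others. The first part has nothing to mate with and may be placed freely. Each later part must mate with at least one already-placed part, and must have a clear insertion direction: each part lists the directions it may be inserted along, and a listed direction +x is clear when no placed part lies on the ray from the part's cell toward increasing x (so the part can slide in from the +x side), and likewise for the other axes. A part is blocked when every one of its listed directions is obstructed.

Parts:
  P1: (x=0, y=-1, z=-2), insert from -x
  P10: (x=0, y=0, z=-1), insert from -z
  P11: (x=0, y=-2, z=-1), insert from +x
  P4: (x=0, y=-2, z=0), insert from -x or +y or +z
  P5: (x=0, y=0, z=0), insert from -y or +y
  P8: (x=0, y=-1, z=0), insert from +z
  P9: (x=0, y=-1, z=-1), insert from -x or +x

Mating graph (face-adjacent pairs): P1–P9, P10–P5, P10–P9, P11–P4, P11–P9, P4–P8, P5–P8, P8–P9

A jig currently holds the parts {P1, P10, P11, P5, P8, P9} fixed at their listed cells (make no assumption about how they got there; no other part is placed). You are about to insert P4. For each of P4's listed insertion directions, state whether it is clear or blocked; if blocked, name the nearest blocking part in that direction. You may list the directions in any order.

+y: blocked by P8; +z: clear; -x: clear

-x: ray from P4(0, -2, 0) has no placed part ⇒ clear
+y: nearest on ray is P8@(0, -1, 0) ⇒ blocked
+z: ray from P4(0, -2, 0) has no placed part ⇒ clear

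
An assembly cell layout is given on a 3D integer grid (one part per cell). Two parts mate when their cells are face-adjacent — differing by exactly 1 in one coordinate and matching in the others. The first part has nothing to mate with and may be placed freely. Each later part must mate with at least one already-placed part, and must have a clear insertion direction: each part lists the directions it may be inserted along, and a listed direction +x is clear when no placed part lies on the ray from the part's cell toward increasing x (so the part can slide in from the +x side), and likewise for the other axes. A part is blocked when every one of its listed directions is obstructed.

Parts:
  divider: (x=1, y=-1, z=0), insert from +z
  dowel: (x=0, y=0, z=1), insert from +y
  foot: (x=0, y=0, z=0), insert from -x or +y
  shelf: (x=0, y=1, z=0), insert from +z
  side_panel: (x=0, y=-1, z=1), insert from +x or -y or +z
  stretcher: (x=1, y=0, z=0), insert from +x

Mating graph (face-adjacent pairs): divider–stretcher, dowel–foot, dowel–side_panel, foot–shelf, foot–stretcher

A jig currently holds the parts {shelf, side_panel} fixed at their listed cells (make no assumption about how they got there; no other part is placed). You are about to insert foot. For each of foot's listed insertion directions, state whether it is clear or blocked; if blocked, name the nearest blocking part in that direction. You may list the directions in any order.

+y: blocked by shelf; -x: clear

-x: ray from foot(0, 0, 0) has no placed part ⇒ clear
+y: nearest on ray is shelf@(0, 1, 0) ⇒ blocked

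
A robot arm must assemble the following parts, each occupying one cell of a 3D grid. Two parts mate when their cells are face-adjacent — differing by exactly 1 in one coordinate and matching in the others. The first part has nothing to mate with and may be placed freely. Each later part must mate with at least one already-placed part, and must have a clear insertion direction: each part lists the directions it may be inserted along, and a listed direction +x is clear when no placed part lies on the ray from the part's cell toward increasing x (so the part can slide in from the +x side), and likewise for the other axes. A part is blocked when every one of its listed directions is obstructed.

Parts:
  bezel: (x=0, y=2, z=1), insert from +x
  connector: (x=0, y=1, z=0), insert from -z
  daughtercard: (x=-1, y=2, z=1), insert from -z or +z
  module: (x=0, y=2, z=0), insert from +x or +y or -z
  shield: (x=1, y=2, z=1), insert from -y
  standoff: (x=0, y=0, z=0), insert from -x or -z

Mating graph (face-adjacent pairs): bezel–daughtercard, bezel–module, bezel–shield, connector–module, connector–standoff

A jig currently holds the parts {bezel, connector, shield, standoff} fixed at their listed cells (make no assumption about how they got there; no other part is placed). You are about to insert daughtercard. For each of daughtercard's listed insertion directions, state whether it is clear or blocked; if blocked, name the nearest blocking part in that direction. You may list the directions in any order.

+z: clear; -z: clear

-z: ray from daughtercard(-1, 2, 1) has no placed part ⇒ clear
+z: ray from daughtercard(-1, 2, 1) has no placed part ⇒ clear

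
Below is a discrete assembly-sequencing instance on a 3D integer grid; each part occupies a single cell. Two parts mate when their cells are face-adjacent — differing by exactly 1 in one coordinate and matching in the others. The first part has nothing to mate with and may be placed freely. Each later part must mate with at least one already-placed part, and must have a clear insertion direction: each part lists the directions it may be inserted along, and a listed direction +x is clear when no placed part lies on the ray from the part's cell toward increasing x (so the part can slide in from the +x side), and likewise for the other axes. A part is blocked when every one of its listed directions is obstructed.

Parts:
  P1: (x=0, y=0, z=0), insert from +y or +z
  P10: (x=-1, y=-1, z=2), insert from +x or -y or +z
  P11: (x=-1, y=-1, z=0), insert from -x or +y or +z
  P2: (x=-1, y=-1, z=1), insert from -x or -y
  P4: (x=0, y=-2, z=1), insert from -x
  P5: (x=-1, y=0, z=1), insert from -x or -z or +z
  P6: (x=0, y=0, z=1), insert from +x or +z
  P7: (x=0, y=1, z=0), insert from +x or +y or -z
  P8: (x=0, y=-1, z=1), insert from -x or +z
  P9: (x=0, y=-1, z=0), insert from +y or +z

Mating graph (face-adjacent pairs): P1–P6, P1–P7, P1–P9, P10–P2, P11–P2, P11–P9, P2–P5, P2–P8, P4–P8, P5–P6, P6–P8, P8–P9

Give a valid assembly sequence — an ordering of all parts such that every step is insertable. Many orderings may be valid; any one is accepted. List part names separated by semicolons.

1. P10@(-1, -1, 2) [+x clear] — {P10}
2. P2@(-1, -1, 1) [-x clear] — {P10, P2}
3. P8@(0, -1, 1) [+z clear] — {P10, P2, P8}
4. P9@(0, -1, 0) [+y clear] — {P10, P2, P8, P9}
5. P6@(0, 0, 1) [+x clear] — {P10, P2, P6, P8, P9}
6. P1@(0, 0, 0) [+y clear] — {P1, P10, P2, P6, P8, P9}
7. P5@(-1, 0, 1) [-x clear] — {P1, P10, P2, P5, P6, P8, P9}
8. P4@(0, -2, 1) [-x clear] — {P1, P10, P2, P4, P5, P6, P8, P9}
9. P11@(-1, -1, 0) [-x clear] — {P1, P10, P11, P2, P4, P5, P6, P8, P9}
10. P7@(0, 1, 0) [+x clear] — {P1, P10, P11, P2, P4, P5, P6, P7, P8, P9}

P10; P2; P8; P9; P6; P1; P5; P4; P11; P7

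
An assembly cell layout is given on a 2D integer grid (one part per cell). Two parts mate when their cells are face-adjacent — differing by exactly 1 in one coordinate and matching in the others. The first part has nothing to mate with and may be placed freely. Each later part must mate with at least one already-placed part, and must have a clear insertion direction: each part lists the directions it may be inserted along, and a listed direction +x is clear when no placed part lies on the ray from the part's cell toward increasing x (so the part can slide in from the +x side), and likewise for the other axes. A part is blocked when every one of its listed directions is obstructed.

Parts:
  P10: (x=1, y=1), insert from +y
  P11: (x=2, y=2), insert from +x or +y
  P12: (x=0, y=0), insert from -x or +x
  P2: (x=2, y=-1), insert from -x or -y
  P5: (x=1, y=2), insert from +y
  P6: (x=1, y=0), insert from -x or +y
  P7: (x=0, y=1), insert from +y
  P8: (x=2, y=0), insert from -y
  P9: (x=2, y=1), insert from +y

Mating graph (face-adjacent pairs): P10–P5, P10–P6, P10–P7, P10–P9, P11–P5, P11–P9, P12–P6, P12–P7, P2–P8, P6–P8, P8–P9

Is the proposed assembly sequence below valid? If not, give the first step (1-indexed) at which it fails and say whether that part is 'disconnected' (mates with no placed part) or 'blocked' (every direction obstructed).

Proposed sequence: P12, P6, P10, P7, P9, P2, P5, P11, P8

1. P12@(0, 0) [-x clear] — {P12}
2. P6@(1, 0) [+y clear] — {P12, P6}
3. P10@(1, 1) [+y clear] — {P10, P12, P6}
4. P7@(0, 1) [+y clear] — {P10, P12, P6, P7}
5. P9@(2, 1) [+y clear] — {P10, P12, P6, P7, P9}
6. P2@(2, -1) — no placed neighbour ⇒ disconnected

Invalid at step 6 (disconnected)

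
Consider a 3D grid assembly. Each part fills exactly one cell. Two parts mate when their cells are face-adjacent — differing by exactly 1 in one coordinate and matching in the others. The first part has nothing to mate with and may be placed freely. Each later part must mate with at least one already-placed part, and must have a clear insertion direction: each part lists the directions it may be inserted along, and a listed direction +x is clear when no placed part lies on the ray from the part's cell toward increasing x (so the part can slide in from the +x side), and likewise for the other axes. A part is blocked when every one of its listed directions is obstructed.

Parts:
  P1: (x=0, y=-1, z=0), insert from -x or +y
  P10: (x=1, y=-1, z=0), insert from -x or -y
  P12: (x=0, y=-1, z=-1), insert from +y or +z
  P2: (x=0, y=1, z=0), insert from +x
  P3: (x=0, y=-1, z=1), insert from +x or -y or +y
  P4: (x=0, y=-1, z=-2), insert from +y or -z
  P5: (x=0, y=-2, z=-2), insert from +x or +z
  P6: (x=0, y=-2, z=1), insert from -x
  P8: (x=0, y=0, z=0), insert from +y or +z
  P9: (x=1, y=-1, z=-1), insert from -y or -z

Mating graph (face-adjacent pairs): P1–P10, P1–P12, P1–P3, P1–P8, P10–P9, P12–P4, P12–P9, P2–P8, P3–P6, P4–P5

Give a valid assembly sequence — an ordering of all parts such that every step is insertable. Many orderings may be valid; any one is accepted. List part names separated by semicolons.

P8; P1; P3; P2; P12; P4; P5; P9; P6; P10

1. P8@(0, 0, 0) [+y clear] — {P8}
2. P1@(0, -1, 0) [-x clear] — {P1, P8}
3. P3@(0, -1, 1) [+x clear] — {P1, P3, P8}
4. P2@(0, 1, 0) [+x clear] — {P1, P2, P3, P8}
5. P12@(0, -1, -1) [+y clear] — {P1, P12, P2, P3, P8}
6. P4@(0, -1, -2) [+y clear] — {P1, P12, P2, P3, P4, P8}
7. P5@(0, -2, -2) [+x clear] — {P1, P12, P2, P3, P4, P5, P8}
8. P9@(1, -1, -1) [-y clear] — {P1, P12, P2, P3, P4, P5, P8, P9}
9. P6@(0, -2, 1) [-x clear] — {P1, P12, P2, P3, P4, P5, P6, P8, P9}
10. P10@(1, -1, 0) [-y clear] — {P1, P10, P12, P2, P3, P4, P5, P6, P8, P9}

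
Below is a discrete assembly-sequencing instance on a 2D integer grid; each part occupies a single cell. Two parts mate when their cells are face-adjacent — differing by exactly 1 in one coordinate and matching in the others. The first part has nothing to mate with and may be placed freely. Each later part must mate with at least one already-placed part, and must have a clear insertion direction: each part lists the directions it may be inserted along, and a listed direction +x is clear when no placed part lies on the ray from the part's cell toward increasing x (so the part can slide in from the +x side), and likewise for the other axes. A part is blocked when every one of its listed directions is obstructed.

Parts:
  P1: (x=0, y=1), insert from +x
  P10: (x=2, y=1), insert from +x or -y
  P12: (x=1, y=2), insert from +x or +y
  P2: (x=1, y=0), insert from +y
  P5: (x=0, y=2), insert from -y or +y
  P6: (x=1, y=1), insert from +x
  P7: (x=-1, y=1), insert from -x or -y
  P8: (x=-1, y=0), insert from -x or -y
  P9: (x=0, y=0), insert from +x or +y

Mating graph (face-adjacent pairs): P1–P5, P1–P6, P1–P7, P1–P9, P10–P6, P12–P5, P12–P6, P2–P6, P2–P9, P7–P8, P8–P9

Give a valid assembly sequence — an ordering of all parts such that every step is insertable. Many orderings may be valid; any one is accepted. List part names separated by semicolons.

P9; P1; P8; P2; P6; P5; P10; P12; P7

1. P9@(0, 0) [+x clear] — {P9}
2. P1@(0, 1) [+x clear] — {P1, P9}
3. P8@(-1, 0) [-x clear] — {P1, P8, P9}
4. P2@(1, 0) [+y clear] — {P1, P2, P8, P9}
5. P6@(1, 1) [+x clear] — {P1, P2, P6, P8, P9}
6. P5@(0, 2) [+y clear] — {P1, P2, P5, P6, P8, P9}
7. P10@(2, 1) [+x clear] — {P1, P10, P2, P5, P6, P8, P9}
8. P12@(1, 2) [+x clear] — {P1, P10, P12, P2, P5, P6, P8, P9}
9. P7@(-1, 1) [-x clear] — {P1, P10, P12, P2, P5, P6, P7, P8, P9}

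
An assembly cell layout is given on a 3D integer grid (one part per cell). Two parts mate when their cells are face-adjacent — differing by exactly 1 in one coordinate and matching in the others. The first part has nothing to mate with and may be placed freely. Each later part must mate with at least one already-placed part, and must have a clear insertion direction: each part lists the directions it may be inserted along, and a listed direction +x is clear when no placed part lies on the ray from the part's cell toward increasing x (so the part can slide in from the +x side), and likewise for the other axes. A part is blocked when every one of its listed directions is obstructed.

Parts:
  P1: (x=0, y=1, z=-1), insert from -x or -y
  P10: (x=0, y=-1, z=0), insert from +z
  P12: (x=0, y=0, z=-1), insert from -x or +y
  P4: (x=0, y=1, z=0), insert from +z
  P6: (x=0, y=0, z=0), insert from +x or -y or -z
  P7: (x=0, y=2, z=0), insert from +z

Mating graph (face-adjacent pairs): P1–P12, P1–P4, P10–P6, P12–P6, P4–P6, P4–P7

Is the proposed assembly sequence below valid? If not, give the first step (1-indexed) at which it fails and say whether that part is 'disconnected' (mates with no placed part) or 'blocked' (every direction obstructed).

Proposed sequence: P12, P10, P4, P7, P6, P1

Invalid at step 2 (disconnected)

1. P12@(0, 0, -1) [-x clear] — {P12}
2. P10@(0, -1, 0) — no placed neighbour ⇒ disconnected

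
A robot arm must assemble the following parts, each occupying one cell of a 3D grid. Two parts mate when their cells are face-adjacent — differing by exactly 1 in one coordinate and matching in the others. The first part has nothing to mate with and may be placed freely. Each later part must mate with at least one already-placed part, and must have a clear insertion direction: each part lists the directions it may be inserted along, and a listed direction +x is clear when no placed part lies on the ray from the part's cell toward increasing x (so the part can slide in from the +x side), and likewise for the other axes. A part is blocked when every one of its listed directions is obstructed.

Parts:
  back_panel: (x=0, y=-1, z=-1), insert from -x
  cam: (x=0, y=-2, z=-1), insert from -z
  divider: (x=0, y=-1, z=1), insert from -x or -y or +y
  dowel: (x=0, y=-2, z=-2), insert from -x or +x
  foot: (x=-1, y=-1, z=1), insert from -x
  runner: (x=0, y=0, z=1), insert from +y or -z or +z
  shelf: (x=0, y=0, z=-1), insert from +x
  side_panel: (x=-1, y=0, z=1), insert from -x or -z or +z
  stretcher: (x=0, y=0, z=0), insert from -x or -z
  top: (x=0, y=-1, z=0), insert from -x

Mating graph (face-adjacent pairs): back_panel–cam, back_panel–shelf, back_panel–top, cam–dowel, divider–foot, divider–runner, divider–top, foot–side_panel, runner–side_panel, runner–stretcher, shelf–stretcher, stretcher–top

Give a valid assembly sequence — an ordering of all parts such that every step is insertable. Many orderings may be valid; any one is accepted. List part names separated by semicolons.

1. cam@(0, -2, -1) [-z clear] — {cam}
2. back_panel@(0, -1, -1) [-x clear] — {back_panel, cam}
3. dowel@(0, -2, -2) [-x clear] — {back_panel, cam, dowel}
4. shelf@(0, 0, -1) [+x clear] — {back_panel, cam, dowel, shelf}
5. top@(0, -1, 0) [-x clear] — {back_panel, cam, dowel, shelf, top}
6. divider@(0, -1, 1) [-x clear] — {back_panel, cam, divider, dowel, shelf, top}
7. runner@(0, 0, 1) [+y clear] — {back_panel, cam, divider, dowel, runner, shelf, top}
8. stretcher@(0, 0, 0) [-x clear] — {back_panel, cam, divider, dowel, runner, shelf, stretcher, top}
9. side_panel@(-1, 0, 1) [-x clear] — {back_panel, cam, divider, dowel, runner, shelf, side_panel, stretcher, top}
10. foot@(-1, -1, 1) [-x clear] — {back_panel, cam, divider, dowel, foot, runner, shelf, side_panel, stretcher, top}

cam; back_panel; dowel; shelf; top; divider; runner; stretcher; side_panel; foot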